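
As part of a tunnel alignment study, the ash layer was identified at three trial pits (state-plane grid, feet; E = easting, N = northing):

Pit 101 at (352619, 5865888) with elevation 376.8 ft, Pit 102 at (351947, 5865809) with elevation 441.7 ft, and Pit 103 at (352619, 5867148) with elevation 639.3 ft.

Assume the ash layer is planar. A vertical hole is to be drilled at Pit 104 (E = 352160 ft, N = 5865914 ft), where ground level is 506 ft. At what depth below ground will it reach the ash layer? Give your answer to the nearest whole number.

68 ft

Let the plane be z = a·E + b·N + c.
Pit 102−Pit 101: −672a − 79b = 64.9;  Pit 103−Pit 101: 0a + 1260b = 262.5.
Solving gives a = −0.12106895, b = 0.20833333.
Then c = 376.8 − a·352619 − b·5865888 = −1178991.99.
At (352160, 5865914): z_contact = −42635.6 + 1222065.4 − 1178991.99 = 437.8 ft.
Depth below ground = 506 − 437.8 = 68 ft.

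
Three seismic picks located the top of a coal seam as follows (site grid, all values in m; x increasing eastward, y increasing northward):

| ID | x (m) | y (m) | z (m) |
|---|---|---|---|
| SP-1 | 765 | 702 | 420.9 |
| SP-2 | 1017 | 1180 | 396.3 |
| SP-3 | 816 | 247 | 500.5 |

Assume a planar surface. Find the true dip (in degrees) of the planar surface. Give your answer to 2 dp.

Two edge vectors: SP-1→SP-2 = (252, 478, -24.6), SP-1→SP-3 = (51, -455, 79.6).
Normal n = (SP-1→SP-2) × (SP-1→SP-3) = (26855.8, -21313.8, -139038).
So ∂z/∂x = −n_x/n_z = 0.19315 and ∂z/∂y = −n_y/n_z = −0.15329.
Gradient magnitude |∇z| = √(a² + b²) = √(0.03731 + 0.02350) = 0.24659.
True dip = arctan(0.24659) = 13.85°, dipping toward NW (azimuth ≈ 308°).

13.85°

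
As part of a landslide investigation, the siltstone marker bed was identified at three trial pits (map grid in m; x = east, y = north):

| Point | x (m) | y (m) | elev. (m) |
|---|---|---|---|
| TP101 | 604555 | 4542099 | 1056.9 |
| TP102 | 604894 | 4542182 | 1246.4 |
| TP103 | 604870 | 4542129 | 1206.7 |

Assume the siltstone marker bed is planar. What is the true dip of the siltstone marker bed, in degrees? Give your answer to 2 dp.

34.98°

Let the plane be z = a·x + b·y + c.
TP102−TP101: 339a + 83b = 189.5;  TP103−TP101: 315a + 30b = 149.8.
Solving gives a = 0.42244, b = 0.55777.
Gradient magnitude |∇z| = √(a² + b²) = √(0.17845 + 0.31110) = 0.69968.
True dip = arctan(0.69968) = 34.98°, dipping toward SW (azimuth ≈ 217°).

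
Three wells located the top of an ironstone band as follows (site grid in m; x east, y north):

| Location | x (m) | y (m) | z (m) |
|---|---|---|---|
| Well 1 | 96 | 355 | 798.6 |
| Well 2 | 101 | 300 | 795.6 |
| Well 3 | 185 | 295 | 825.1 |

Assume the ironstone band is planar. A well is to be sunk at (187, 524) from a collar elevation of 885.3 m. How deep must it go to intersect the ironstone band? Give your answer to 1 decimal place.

39.6 m

Two edge vectors: Well 1→Well 2 = (5, -55, -3), Well 1→Well 3 = (89, -60, 26.5).
Normal n = (Well 1→Well 2) × (Well 1→Well 3) = (-1637.5, -399.5, 4595).
So ∂z/∂x = −n_x/n_z = 0.35637 and ∂z/∂y = −n_y/n_z = 0.08694.
Intercept c from Well 1: 798.6 − 34.21 − 30.86 = 733.52.
At (187, 524): z_contact = 66.64 + 45.56 + 733.52 = 845.72 m.
Depth below ground = 885.3 − 845.72 = 39.6 m.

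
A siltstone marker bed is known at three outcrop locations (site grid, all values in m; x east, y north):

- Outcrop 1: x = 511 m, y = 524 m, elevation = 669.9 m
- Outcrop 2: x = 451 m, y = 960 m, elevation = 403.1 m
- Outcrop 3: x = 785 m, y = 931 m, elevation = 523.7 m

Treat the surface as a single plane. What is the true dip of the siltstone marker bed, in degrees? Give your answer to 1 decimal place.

Let the plane be z = a·x + b·y + c.
Outcrop 2−Outcrop 1: −60a + 436b = −266.8;  Outcrop 3−Outcrop 1: 274a + 407b = −146.2.
Solving gives a = 0.31167, b = −0.56904.
Gradient magnitude |∇z| = √(a² + b²) = √(0.09714 + 0.32380) = 0.64880.
True dip = arctan(0.64880) = 33.0°, dipping toward NNW (azimuth ≈ 331°).

33.0°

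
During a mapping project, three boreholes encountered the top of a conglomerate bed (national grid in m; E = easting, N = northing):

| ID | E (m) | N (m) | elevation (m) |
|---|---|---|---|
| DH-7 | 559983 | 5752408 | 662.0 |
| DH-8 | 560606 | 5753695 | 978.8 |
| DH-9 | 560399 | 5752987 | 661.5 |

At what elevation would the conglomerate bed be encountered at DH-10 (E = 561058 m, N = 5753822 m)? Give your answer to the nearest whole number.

599 m

Two edge vectors: DH-7→DH-8 = (623, 1287, 316.8), DH-7→DH-9 = (416, 579, -0.5).
Normal n = (DH-7→DH-8) × (DH-7→DH-9) = (-184070.7, 132100.3, -174675).
So ∂z/∂E = −n_x/n_z = −1.05378961 and ∂z/∂N = −n_y/n_z = 0.75626335.
Intercept c from DH-7: 662 + 590104.27 − 4350335.32 = −3759569.06.
At (561058, 5753822): z = −591237.1 + 4351404.7 − 3759569.06 = 598.5 m.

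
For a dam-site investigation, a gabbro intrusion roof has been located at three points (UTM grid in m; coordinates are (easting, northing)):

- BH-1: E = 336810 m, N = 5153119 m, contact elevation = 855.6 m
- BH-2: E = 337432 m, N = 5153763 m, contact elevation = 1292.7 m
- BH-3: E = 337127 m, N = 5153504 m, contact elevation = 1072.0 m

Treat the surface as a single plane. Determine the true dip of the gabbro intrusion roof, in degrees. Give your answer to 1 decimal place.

39.6°

Two edge vectors: BH-1→BH-2 = (622, 644, 437.1), BH-1→BH-3 = (317, 385, 216.4).
Normal n = (BH-1→BH-2) × (BH-1→BH-3) = (-28921.9, 3959.9, 35322).
So ∂z/∂E = −n_x/n_z = 0.81881 and ∂z/∂N = −n_y/n_z = −0.11211.
Gradient magnitude |∇z| = √(a² + b²) = √(0.67044 + 0.01257) = 0.82645.
True dip = arctan(0.82645) = 39.6°, dipping toward W (azimuth ≈ 278°).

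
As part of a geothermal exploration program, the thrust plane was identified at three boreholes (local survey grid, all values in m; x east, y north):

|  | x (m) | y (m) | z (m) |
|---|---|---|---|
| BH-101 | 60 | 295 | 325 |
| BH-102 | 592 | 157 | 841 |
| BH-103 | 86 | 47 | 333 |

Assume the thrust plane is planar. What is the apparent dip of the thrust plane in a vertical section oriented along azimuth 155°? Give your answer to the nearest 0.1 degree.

19.4°

Let the plane be z = a·x + b·y + c.
BH-102−BH-101: 532a − 138b = 516;  BH-103−BH-101: 26a − 248b = 8.
Solving gives a = 0.98844, b = 0.07137.
Unit vector along 155° is (sin 155°, cos 155°) = (0.4226, -0.9063).
Slope in that direction = a·(0.4226) + b·(-0.9063) = 0.35305.
Apparent dip = arctan|0.35305| = 19.4° (true dip is 44.7°, so apparent ≤ true as expected).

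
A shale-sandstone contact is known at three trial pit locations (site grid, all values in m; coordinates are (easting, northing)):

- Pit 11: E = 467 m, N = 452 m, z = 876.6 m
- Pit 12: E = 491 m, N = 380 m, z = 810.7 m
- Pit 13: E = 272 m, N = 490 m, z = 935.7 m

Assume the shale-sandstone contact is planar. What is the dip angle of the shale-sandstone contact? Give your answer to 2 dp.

Two edge vectors: Pit 11→Pit 12 = (24, -72, -65.9), Pit 11→Pit 13 = (-195, 38, 59.1).
Normal n = (Pit 11→Pit 12) × (Pit 11→Pit 13) = (-1751, 11432.1, -13128).
So ∂z/∂E = −n_x/n_z = −0.13338 and ∂z/∂N = −n_y/n_z = 0.87082.
Gradient magnitude |∇z| = √(a² + b²) = √(0.01779 + 0.75832) = 0.88097.
True dip = arctan(0.88097) = 41.38°, dipping toward S (azimuth ≈ 171°).

41.38°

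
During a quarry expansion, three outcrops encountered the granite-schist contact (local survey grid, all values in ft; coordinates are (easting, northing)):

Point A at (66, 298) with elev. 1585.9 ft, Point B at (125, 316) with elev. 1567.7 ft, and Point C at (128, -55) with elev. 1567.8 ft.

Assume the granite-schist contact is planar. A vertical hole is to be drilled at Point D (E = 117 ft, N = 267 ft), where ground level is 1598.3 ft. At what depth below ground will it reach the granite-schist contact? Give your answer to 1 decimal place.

Let the plane be z = a·E + b·N + c.
Point B−Point A: 59a + 18b = −18.2;  Point C−Point A: 62a − 353b = −18.1.
Solving gives a = −0.30763, b = −0.00276.
Then c = 1585.9 − a·66 − b·298 = 1607.03.
At (117, 267): z_contact = −35.99 − 0.74 + 1607.03 = 1570.30 ft.
Depth below ground = 1598.3 − 1570.30 = 28.0 ft.

28.0 ft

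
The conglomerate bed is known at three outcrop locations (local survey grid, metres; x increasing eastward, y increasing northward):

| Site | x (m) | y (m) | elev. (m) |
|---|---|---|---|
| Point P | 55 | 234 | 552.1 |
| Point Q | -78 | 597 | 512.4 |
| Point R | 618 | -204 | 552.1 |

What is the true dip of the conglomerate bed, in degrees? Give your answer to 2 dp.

10.97°

Let the plane be z = a·x + b·y + c.
Point Q−Point P: −133a + 363b = −39.7;  Point R−Point P: 563a − 438b = 0.
Solving gives a = −0.11901, b = −0.15297.
Gradient magnitude |∇z| = √(a² + b²) = √(0.01416 + 0.02340) = 0.19381.
True dip = arctan(0.19381) = 10.97°, dipping toward NE (azimuth ≈ 038°).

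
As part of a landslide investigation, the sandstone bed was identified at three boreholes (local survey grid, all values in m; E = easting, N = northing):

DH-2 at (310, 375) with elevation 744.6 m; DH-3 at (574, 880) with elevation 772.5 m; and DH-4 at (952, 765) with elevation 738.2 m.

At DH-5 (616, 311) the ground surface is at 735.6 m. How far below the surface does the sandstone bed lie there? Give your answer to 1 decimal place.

Let the plane be z = a·E + b·N + c.
DH-3−DH-2: 264a + 505b = 27.9;  DH-4−DH-2: 642a + 390b = −6.4.
Solving gives a = −0.06379, b = 0.08859.
Then c = 744.6 − a·310 − b·375 = 731.15.
At (616, 311): z_contact = −39.29 + 27.55 + 731.15 = 719.41 m.
Depth below ground = 735.6 − 719.41 = 16.2 m.

16.2 m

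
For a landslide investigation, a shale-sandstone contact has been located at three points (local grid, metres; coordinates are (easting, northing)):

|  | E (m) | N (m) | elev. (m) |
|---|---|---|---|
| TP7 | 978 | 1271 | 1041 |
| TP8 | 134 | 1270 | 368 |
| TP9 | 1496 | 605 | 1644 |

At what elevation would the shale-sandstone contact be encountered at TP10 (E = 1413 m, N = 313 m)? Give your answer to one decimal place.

Let the plane be z = a·E + b·N + c.
TP8−TP7: −844a − 1b = −673;  TP9−TP7: 518a − 666b = 603.
Solving gives a = 0.797731, b = −0.284948.
Then c = 1041 − a·978 − b·1271 = 622.99.
At (1413, 313): z = 1127.2 − 89.2 + 622.99 = 1661.0 m.

1661.0 m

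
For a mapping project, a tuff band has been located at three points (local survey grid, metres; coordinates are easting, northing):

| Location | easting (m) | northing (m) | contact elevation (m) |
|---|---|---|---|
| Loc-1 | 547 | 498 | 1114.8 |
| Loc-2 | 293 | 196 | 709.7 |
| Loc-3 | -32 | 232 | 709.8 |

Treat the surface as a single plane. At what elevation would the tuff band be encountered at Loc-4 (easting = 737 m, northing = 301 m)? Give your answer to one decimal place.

898.8 m

Two edge vectors: Loc-1→Loc-2 = (-254, -302, -405.1), Loc-1→Loc-3 = (-579, -266, -405).
Normal n = (Loc-1→Loc-2) × (Loc-1→Loc-3) = (14553.4, 131682.9, -107294).
So ∂z/∂easting = −n_x/n_z = 0.13564 and ∂z/∂northing = −n_y/n_z = 1.22731.
Intercept c from Loc-1: 1114.8 − 74.20 − 611.20 = 429.40.
At (737, 301): z = 100.0 + 369.4 + 429.40 = 898.8 m.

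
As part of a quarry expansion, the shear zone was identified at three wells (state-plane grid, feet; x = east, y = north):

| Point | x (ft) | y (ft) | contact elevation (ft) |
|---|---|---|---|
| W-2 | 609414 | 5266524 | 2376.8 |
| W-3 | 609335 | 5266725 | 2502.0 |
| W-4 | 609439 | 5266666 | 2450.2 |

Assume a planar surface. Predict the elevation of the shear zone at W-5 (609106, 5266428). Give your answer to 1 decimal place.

2381.4 ft

Two edge vectors: W-2→W-3 = (-79, 201, 125.2), W-2→W-4 = (25, 142, 73.4).
Normal n = (W-2→W-3) × (W-2→W-4) = (-3025, 8928.6, -16243).
So ∂z/∂x = −n_x/n_z = −0.186234070 and ∂z/∂y = −n_y/n_z = 0.549689097.
Intercept c from W-2: 2376.8 + 113493.65 − 2894950.82 = −2779080.37.
At (609106, 5266428): z = −113436.3 + 2894898.1 − 2779080.37 = 2381.4 ft.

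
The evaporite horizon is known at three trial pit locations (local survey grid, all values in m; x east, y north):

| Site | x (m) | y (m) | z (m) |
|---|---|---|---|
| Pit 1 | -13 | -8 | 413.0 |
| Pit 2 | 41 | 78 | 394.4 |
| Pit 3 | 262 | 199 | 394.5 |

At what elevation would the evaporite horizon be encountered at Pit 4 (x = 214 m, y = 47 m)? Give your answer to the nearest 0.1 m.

436.0 m

Let the plane be z = a·x + b·y + c.
Pit 2−Pit 1: 54a + 86b = −18.6;  Pit 3−Pit 1: 275a + 207b = −18.5.
Solving gives a = 0.18114, b = −0.33002.
Then c = 413 − a·-13 − b·-8 = 412.71.
At (214, 47): z = 38.8 − 15.5 + 412.71 = 436.0 m.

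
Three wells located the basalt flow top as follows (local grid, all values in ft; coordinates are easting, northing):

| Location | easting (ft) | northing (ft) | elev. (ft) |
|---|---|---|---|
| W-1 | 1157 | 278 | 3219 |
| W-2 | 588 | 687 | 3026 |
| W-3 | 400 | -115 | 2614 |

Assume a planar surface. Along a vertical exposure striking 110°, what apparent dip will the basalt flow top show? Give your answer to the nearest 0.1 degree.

23.9°

Two edge vectors: W-1→W-2 = (-569, 409, -193), W-1→W-3 = (-757, -393, -605).
Normal n = (W-1→W-2) × (W-1→W-3) = (-323294, -198144, 533230).
So ∂z/∂easting = −n_x/n_z = 0.60629 and ∂z/∂northing = −n_y/n_z = 0.37159.
Unit vector along 110° is (sin 110°, cos 110°) = (0.9397, -0.3420).
Slope in that direction = a·(0.9397) + b·(-0.3420) = 0.44264.
Apparent dip = arctan|0.44264| = 23.9° (true dip is 35.4°, so apparent ≤ true as expected).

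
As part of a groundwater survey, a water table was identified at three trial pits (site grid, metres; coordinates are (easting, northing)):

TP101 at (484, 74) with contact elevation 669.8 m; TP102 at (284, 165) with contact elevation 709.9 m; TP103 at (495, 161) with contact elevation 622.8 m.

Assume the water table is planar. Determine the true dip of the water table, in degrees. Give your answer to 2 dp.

32.79°

Let the plane be z = a·E + b·N + c.
TP102−TP101: −200a + 91b = 40.1;  TP103−TP101: 11a + 87b = −47.
Solving gives a = −0.42203, b = −0.48687.
Gradient magnitude |∇z| = √(a² + b²) = √(0.17811 + 0.23704) = 0.64432.
True dip = arctan(0.64432) = 32.79°, dipping toward NE (azimuth ≈ 041°).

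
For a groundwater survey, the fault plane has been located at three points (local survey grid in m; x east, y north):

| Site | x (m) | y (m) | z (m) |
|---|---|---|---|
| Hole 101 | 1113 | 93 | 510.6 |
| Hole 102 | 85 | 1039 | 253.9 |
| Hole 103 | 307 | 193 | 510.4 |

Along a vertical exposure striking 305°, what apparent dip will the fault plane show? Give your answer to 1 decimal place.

Two edge vectors: Hole 101→Hole 102 = (-1028, 946, -256.7), Hole 101→Hole 103 = (-806, 100, -0.2).
Normal n = (Hole 101→Hole 102) × (Hole 101→Hole 103) = (25480.8, 206694.6, 659676).
So ∂z/∂x = −n_x/n_z = −0.03863 and ∂z/∂y = −n_y/n_z = −0.31333.
Unit vector along 305° is (sin 305°, cos 305°) = (-0.8192, 0.5736).
Slope in that direction = a·(-0.8192) + b·(0.5736) = −0.14808.
Apparent dip = arctan|0.14808| = 8.4° (true dip is 17.5°, so apparent ≤ true as expected).

8.4°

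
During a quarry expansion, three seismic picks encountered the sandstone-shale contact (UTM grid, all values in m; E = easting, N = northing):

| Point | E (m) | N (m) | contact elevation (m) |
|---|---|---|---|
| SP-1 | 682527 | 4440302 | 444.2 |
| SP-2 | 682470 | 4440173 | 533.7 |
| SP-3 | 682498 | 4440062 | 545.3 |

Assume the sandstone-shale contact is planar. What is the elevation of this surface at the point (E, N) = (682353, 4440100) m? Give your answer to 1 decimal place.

Two edge vectors: SP-1→SP-2 = (-57, -129, 89.5), SP-1→SP-3 = (-29, -240, 101.1).
Normal n = (SP-1→SP-2) × (SP-1→SP-3) = (8438.1, 3167.2, 9939).
So ∂z/∂E = −n_x/n_z = −0.848988832 and ∂z/∂N = −n_y/n_z = −0.318663849.
Intercept c from SP-1: 444.2 + 579457.80 + 1414963.73 = 1994865.73.
At (682353, 4440100): z = −579310.1 − 1414899.4 + 1994865.73 = 656.3 m.

656.3 m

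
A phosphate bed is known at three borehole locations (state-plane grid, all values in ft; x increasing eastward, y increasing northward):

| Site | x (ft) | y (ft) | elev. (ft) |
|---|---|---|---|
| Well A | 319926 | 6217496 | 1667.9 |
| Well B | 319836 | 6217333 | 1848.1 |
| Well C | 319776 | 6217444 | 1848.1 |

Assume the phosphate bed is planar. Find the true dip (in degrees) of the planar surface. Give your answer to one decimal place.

Two edge vectors: Well A→Well B = (-90, -163, 180.2), Well A→Well C = (-150, -52, 180.2).
Normal n = (Well A→Well B) × (Well A→Well C) = (-20002.2, -10812, -19770).
So ∂z/∂x = −n_x/n_z = −1.01175 and ∂z/∂y = −n_y/n_z = −0.54689.
Gradient magnitude |∇z| = √(a² + b²) = √(1.02363 + 0.29909) = 1.15009.
True dip = arctan(1.15009) = 49.0°, dipping toward ENE (azimuth ≈ 062°).

49.0°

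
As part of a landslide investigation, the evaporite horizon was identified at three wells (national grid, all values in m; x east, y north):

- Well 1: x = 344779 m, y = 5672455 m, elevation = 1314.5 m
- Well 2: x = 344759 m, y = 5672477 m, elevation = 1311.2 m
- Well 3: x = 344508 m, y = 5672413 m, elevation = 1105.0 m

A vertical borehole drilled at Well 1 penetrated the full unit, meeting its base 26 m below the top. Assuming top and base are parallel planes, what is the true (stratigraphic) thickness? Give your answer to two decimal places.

19.81 m

Let the plane be z = a·x + b·y + c.
Well 2−Well 1: −20a + 22b = −3.3;  Well 3−Well 1: −271a − 42b = −209.5.
Solving gives a = 0.69797, b = 0.48452.
|∇z| = √(a²+b²) = 0.84966, so dip δ = arctan(0.84966) = 40.35°.
True thickness = vertical thickness × cos δ = 26 × cos 40.35° = 19.81 m.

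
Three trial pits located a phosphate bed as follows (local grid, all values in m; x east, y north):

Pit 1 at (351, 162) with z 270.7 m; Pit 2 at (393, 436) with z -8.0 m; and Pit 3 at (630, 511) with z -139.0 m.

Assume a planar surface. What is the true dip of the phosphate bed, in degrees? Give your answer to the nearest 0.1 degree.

45.3°

Let the plane be z = a·x + b·y + c.
Pit 2−Pit 1: 42a + 274b = −278.7;  Pit 3−Pit 1: 279a + 349b = −409.7.
Solving gives a = −0.24263, b = −0.97996.
Gradient magnitude |∇z| = √(a² + b²) = √(0.05887 + 0.96033) = 1.00955.
True dip = arctan(1.00955) = 45.3°, dipping toward NNE (azimuth ≈ 014°).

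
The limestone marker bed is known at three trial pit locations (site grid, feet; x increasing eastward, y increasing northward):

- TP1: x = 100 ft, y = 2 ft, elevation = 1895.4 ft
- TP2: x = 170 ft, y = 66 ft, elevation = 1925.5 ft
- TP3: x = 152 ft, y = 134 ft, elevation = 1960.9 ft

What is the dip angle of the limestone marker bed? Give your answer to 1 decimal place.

Two edge vectors: TP1→TP2 = (70, 64, 30.1), TP1→TP3 = (52, 132, 65.5).
Normal n = (TP1→TP2) × (TP1→TP3) = (218.8, -3019.8, 5912).
So ∂z/∂x = −n_x/n_z = −0.03701 and ∂z/∂y = −n_y/n_z = 0.51079.
Gradient magnitude |∇z| = √(a² + b²) = √(0.00137 + 0.26091) = 0.51213.
True dip = arctan(0.51213) = 27.1°, dipping toward S (azimuth ≈ 176°).

27.1°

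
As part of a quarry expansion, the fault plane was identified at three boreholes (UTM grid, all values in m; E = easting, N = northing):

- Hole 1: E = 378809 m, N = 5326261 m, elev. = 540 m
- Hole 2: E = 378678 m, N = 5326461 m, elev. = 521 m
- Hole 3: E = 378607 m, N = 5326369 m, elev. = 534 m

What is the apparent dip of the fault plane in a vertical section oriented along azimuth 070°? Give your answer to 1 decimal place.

4.0°

Let the plane be z = a·E + b·N + c.
Hole 2−Hole 1: −131a + 200b = −19;  Hole 3−Hole 1: −202a + 108b = −6.
Solving gives a = −0.03245, b = −0.11626.
Unit vector along 070° is (sin 70°, cos 70°) = (0.9397, 0.3420).
Slope in that direction = a·(0.9397) + b·(0.3420) = −0.07026.
Apparent dip = arctan|0.07026| = 4.0° (true dip is 6.9°, so apparent ≤ true as expected).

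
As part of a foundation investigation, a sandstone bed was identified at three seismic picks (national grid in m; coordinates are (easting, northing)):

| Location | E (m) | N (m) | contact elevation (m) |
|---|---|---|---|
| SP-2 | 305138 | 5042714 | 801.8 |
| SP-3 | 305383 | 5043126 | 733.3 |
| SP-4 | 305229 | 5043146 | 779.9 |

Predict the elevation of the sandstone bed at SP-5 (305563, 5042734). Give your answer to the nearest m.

Two edge vectors: SP-2→SP-3 = (245, 412, -68.5), SP-2→SP-4 = (91, 432, -21.9).
Normal n = (SP-2→SP-3) × (SP-2→SP-4) = (20569.2, -868, 68348).
So ∂z/∂E = −n_x/n_z = −0.30094809 and ∂z/∂N = −n_y/n_z = 0.01269971.
Intercept c from SP-2: 801.8 + 91830.70 − 64041.02 = 28591.48.
At (305563, 5042734): z = −91958.6 + 64041.3 + 28591.48 = 674.2 m.

674 m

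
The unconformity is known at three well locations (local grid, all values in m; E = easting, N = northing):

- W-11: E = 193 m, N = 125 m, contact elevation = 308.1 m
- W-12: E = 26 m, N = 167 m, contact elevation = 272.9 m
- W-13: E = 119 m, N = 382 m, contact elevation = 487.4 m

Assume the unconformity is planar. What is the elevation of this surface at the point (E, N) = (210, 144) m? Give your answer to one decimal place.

Two edge vectors: W-11→W-12 = (-167, 42, -35.2), W-11→W-13 = (-74, 257, 179.3).
Normal n = (W-11→W-12) × (W-11→W-13) = (16577, 32547.9, -39811).
So ∂z/∂E = −n_x/n_z = 0.41639 and ∂z/∂N = −n_y/n_z = 0.81756.
Intercept c from W-11: 308.1 − 80.36 − 102.20 = 125.54.
At (210, 144): z = 87.4 + 117.7 + 125.54 = 330.7 m.

330.7 m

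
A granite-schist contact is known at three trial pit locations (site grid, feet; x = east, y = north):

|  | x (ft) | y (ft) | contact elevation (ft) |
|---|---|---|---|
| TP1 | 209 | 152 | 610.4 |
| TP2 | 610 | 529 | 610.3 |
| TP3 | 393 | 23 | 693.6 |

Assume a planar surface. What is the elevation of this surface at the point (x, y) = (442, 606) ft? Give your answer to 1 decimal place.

Let the plane be z = a·x + b·y + c.
TP2−TP1: 401a + 377b = −0.1;  TP3−TP1: 184a − 129b = 83.2.
Solving gives a = 0.25891, b = −0.27566.
Then c = 610.4 − a·209 − b·152 = 598.19.
At (442, 606): z = 114.4 − 167.0 + 598.19 = 545.6 ft.

545.6 ft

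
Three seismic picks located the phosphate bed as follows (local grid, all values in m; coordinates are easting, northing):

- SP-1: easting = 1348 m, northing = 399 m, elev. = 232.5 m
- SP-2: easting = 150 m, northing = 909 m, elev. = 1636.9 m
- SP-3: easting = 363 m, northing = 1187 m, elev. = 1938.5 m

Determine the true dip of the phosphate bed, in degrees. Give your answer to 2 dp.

Let the plane be z = a·easting + b·northing + c.
SP-2−SP-1: −1198a + 510b = 1404.4;  SP-3−SP-1: −985a + 788b = 1706.
Solving gives a = −0.53571, b = 1.49534.
Gradient magnitude |∇z| = √(a² + b²) = √(0.28698 + 2.23605) = 1.58840.
True dip = arctan(1.58840) = 57.81°, dipping toward SSE (azimuth ≈ 160°).

57.81°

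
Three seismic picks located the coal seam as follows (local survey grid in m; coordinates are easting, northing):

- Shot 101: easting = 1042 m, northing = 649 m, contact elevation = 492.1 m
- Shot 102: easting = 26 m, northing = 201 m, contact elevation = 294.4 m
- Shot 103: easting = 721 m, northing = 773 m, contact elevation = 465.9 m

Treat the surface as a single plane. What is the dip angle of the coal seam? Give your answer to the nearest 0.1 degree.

Let the plane be z = a·easting + b·northing + c.
Shot 102−Shot 101: −1016a − 448b = −197.7;  Shot 103−Shot 101: −321a + 124b = −26.2.
Solving gives a = 0.13437, b = 0.13656.
Gradient magnitude |∇z| = √(a² + b²) = √(0.01806 + 0.01865) = 0.19158.
True dip = arctan(0.19158) = 10.8°, dipping toward SW (azimuth ≈ 225°).

10.8°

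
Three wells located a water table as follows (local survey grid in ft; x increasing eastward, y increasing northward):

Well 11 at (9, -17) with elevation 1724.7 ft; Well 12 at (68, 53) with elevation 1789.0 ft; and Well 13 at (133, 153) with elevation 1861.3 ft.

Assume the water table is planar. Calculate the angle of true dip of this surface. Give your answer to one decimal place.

Two edge vectors: Well 11→Well 12 = (59, 70, 64.3), Well 11→Well 13 = (124, 170, 136.6).
Normal n = (Well 11→Well 12) × (Well 11→Well 13) = (-1369, -86.2, 1350).
So ∂z/∂x = −n_x/n_z = 1.01407 and ∂z/∂y = −n_y/n_z = 0.06385.
Gradient magnitude |∇z| = √(a² + b²) = √(1.02835 + 0.00408) = 1.01608.
True dip = arctan(1.01608) = 45.5°, dipping toward W (azimuth ≈ 266°).

45.5°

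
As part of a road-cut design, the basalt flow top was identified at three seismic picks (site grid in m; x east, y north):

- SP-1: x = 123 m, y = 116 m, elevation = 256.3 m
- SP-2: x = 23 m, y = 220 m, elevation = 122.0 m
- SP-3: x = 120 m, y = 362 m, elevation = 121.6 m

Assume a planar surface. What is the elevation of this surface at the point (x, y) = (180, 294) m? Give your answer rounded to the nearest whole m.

205 m

Two edge vectors: SP-1→SP-2 = (-100, 104, -134.3), SP-1→SP-3 = (-3, 246, -134.7).
Normal n = (SP-1→SP-2) × (SP-1→SP-3) = (19029, -13067.1, -24288).
So ∂z/∂x = −n_x/n_z = 0.78347 and ∂z/∂y = −n_y/n_z = −0.53801.
Intercept c from SP-1: 256.3 − 96.37 + 62.41 = 222.34.
At (180, 294): z = 141.0 − 158.2 + 222.34 = 205.2 m.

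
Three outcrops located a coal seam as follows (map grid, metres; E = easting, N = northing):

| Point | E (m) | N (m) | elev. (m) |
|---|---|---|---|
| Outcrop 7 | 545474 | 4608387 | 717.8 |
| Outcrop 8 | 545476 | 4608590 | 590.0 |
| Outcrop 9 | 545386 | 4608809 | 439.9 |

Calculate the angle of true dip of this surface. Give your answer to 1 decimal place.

Let the plane be z = a·E + b·N + c.
Outcrop 8−Outcrop 7: 2a + 203b = −127.8;  Outcrop 9−Outcrop 7: −88a + 422b = −277.9.
Solving gives a = 0.13268, b = −0.63086.
Gradient magnitude |∇z| = √(a² + b²) = √(0.01760 + 0.39799) = 0.64466.
True dip = arctan(0.64466) = 32.8°, dipping toward NNW (azimuth ≈ 348°).

32.8°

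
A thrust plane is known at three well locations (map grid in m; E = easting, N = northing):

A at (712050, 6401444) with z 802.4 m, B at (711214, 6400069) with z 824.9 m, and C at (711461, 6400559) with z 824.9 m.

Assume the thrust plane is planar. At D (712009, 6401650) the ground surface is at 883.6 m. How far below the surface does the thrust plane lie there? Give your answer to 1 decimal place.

58.4 m

Let the plane be z = a·E + b·N + c.
B−A: −836a − 1375b = 22.5;  C−A: −589a − 885b = 22.5.
Solving gives a = −0.157466257, b = 0.079375848.
Then c = 802.4 − a·712050 − b·6401444 = −395193.80.
At (712009, 6401650): z_contact = −112117.39 + 508136.40 − 395193.80 = 825.21 m.
Depth below ground = 883.6 − 825.21 = 58.4 m.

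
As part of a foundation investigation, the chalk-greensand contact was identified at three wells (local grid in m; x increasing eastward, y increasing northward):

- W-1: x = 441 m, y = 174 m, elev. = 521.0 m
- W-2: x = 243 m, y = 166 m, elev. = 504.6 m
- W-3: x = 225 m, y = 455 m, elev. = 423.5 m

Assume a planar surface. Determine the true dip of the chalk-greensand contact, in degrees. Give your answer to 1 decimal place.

Two edge vectors: W-1→W-2 = (-198, -8, -16.4), W-1→W-3 = (-216, 281, -97.5).
Normal n = (W-1→W-2) × (W-1→W-3) = (5388.4, -15762.6, -57366).
So ∂z/∂x = −n_x/n_z = 0.09393 and ∂z/∂y = −n_y/n_z = −0.27477.
Gradient magnitude |∇z| = √(a² + b²) = √(0.00882 + 0.07550) = 0.29038.
True dip = arctan(0.29038) = 16.2°, dipping toward NNW (azimuth ≈ 341°).

16.2°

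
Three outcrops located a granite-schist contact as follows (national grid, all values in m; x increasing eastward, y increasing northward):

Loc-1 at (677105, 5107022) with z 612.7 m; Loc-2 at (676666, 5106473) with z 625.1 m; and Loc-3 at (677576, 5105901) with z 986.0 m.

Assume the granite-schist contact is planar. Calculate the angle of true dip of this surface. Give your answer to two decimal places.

18.80°

Let the plane be z = a·x + b·y + c.
Loc-2−Loc-1: −439a − 549b = 12.4;  Loc-3−Loc-1: 471a − 1121b = 373.3.
Solving gives a = 0.25448, b = −0.22608.
Gradient magnitude |∇z| = √(a² + b²) = √(0.06476 + 0.05111) = 0.34040.
True dip = arctan(0.34040) = 18.80°, dipping toward NW (azimuth ≈ 312°).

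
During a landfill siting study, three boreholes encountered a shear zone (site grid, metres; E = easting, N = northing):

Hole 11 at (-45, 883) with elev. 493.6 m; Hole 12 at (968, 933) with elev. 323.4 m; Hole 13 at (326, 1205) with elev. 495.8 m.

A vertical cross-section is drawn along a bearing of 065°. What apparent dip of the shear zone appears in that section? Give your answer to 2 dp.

4.12°

Let the plane be z = a·E + b·N + c.
Hole 12−Hole 11: 1013a + 50b = −170.2;  Hole 13−Hole 11: 371a + 322b = 2.2.
Solving gives a = −0.17850, b = 0.21250.
Unit vector along 065° is (sin 65°, cos 65°) = (0.9063, 0.4226).
Slope in that direction = a·(0.9063) + b·(0.4226) = −0.07197.
Apparent dip = arctan|0.07197| = 4.12° (true dip is 15.5°, so apparent ≤ true as expected).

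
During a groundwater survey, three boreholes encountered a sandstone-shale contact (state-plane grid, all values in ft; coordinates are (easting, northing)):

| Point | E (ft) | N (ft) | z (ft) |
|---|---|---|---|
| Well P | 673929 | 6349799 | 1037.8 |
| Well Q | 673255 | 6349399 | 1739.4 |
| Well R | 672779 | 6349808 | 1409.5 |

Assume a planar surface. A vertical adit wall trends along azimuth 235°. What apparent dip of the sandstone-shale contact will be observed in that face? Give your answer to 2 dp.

43.74°

Let the plane be z = a·E + b·N + c.
Well Q−Well P: −674a − 400b = 701.6;  Well R−Well P: −1150a + 9b = 371.7.
Solving gives a = −0.33256, b = −1.19364.
Unit vector along 235° is (sin 235°, cos 235°) = (-0.8192, -0.5736).
Slope in that direction = a·(-0.8192) + b·(-0.5736) = 0.95706.
Apparent dip = arctan|0.95706| = 43.74° (true dip is 51.1°, so apparent ≤ true as expected).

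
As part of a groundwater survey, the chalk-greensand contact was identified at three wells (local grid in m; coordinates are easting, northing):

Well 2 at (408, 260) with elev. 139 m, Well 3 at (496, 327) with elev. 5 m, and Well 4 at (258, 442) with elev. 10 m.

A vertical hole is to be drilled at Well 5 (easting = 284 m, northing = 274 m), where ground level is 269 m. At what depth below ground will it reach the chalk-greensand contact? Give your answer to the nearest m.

72 m

Let the plane be z = a·easting + b·northing + c.
Well 3−Well 2: 88a + 67b = −134;  Well 4−Well 2: −150a + 182b = −129.
Solving gives a = −0.60404, b = −1.20663.
Then c = 139 − a·408 − b·260 = 699.17.
At (284, 274): z_contact = −171.5 − 330.6 + 699.17 = 197.0 m.
Depth below ground = 269 − 197.0 = 72 m.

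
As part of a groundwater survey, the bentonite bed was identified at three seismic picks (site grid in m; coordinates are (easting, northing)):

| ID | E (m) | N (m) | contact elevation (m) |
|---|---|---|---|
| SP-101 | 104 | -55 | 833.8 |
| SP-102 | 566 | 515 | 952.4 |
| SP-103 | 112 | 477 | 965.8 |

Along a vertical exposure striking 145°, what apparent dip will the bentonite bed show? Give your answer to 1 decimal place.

Let the plane be z = a·E + b·N + c.
SP-102−SP-101: 462a + 570b = 118.6;  SP-103−SP-101: 8a + 532b = 132.
Solving gives a = −0.05035, b = 0.24888.
Unit vector along 145° is (sin 145°, cos 145°) = (0.5736, -0.8192).
Slope in that direction = a·(0.5736) + b·(-0.8192) = −0.23275.
Apparent dip = arctan|0.23275| = 13.1° (true dip is 14.2°, so apparent ≤ true as expected).

13.1°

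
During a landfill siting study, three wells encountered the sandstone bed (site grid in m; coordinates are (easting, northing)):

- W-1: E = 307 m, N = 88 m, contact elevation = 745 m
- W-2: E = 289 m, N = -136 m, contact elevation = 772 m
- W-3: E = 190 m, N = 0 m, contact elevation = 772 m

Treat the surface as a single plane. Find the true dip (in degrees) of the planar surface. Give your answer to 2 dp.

10.45°

Two edge vectors: W-1→W-2 = (-18, -224, 27), W-1→W-3 = (-117, -88, 27).
Normal n = (W-1→W-2) × (W-1→W-3) = (-3672, -2673, -24624).
So ∂z/∂E = −n_x/n_z = −0.14912 and ∂z/∂N = −n_y/n_z = −0.10855.
Gradient magnitude |∇z| = √(a² + b²) = √(0.02224 + 0.01178) = 0.18445.
True dip = arctan(0.18445) = 10.45°, dipping toward NE (azimuth ≈ 054°).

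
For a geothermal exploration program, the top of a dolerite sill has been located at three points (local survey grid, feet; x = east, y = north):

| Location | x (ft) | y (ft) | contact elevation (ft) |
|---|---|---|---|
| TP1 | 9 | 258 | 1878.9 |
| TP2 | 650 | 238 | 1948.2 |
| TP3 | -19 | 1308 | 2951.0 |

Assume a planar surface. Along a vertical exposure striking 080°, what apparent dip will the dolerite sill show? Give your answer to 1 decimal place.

Let the plane be z = a·x + b·y + c.
TP2−TP1: 641a − 20b = 69.3;  TP3−TP1: −28a + 1050b = 1072.1.
Solving gives a = 0.14009, b = 1.02478.
Unit vector along 080° is (sin 80°, cos 80°) = (0.9848, 0.1736).
Slope in that direction = a·(0.9848) + b·(0.1736) = 0.31591.
Apparent dip = arctan|0.31591| = 17.5° (true dip is 46.0°, so apparent ≤ true as expected).

17.5°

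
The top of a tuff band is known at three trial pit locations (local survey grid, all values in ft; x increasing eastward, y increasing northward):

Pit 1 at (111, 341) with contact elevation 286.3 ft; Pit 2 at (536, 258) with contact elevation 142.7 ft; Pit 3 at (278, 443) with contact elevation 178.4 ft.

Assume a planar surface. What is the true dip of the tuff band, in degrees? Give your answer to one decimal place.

Let the plane be z = a·x + b·y + c.
Pit 2−Pit 1: 425a − 83b = −143.6;  Pit 3−Pit 1: 167a + 102b = −107.9.
Solving gives a = −0.41256, b = −0.38238.
Gradient magnitude |∇z| = √(a² + b²) = √(0.17020 + 0.14621) = 0.56251.
True dip = arctan(0.56251) = 29.4°, dipping toward NE (azimuth ≈ 047°).

29.4°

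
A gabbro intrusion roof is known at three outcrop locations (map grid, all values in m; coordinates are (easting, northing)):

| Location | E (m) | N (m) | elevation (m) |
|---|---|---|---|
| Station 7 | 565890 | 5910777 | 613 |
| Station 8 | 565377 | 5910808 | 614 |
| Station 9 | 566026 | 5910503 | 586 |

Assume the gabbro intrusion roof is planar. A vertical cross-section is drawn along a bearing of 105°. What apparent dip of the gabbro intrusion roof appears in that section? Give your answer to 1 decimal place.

1.3°

Two edge vectors: Station 7→Station 8 = (-513, 31, 1), Station 7→Station 9 = (136, -274, -27).
Normal n = (Station 7→Station 8) × (Station 7→Station 9) = (-563, -13715, 136346).
So ∂z/∂E = −n_x/n_z = 0.00413 and ∂z/∂N = −n_y/n_z = 0.10059.
Unit vector along 105° is (sin 105°, cos 105°) = (0.9659, -0.2588).
Slope in that direction = a·(0.9659) + b·(-0.2588) = −0.02205.
Apparent dip = arctan|0.02205| = 1.3° (true dip is 5.7°, so apparent ≤ true as expected).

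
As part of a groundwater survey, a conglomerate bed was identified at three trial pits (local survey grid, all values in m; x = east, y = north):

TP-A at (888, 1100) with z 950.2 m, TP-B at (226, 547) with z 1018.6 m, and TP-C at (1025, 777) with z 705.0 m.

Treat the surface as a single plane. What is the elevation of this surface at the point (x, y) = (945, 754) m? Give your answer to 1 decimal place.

Let the plane be z = a·x + b·y + c.
TP-B−TP-A: −662a − 553b = 68.4;  TP-C−TP-A: 137a − 323b = −245.2.
Solving gives a = −0.544530, b = 0.528171.
Then c = 950.2 − a·888 − b·1100 = 852.75.
At (945, 754): z = −514.6 + 398.2 + 852.75 = 736.4 m.

736.4 m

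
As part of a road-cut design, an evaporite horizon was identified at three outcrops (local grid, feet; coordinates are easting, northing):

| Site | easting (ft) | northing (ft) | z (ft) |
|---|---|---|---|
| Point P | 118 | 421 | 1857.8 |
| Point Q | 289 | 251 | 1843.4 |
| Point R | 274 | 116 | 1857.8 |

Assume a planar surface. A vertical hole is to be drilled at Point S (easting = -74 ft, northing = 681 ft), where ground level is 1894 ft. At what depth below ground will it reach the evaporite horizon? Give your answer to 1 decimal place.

Let the plane be z = a·easting + b·northing + c.
Point Q−Point P: 171a − 170b = −14.4;  Point R−Point P: 156a − 305b = 0.
Solving gives a = −0.17133, b = −0.08763.
Then c = 1857.8 − a·118 − b·421 = 1914.91.
At (-74, 681): z_contact = 12.68 − 59.68 + 1914.91 = 1867.91 ft.
Depth below ground = 1894 − 1867.91 = 26.1 ft.

26.1 ft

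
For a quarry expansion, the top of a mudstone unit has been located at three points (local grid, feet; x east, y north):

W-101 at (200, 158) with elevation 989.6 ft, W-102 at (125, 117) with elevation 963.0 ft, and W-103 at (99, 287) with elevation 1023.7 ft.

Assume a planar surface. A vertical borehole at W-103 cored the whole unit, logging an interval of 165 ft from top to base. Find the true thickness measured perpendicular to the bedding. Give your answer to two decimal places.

152.82 ft

Let the plane be z = a·x + b·y + c.
W-102−W-101: −75a − 41b = −26.6;  W-103−W-101: −101a + 129b = 34.1.
Solving gives a = 0.14717, b = 0.37957.
|∇z| = √(a²+b²) = 0.40710, so dip δ = arctan(0.40710) = 22.15°.
True thickness = vertical thickness × cos δ = 165 × cos 22.15° = 152.82 ft.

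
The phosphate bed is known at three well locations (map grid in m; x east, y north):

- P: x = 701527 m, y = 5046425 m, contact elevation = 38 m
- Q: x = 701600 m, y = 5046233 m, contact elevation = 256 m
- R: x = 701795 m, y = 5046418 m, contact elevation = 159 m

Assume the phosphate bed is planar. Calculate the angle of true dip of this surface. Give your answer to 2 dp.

46.74°

Two edge vectors: P→Q = (73, -192, 218), P→R = (268, -7, 121).
Normal n = (P→Q) × (P→R) = (-21706, 49591, 50945).
So ∂z/∂x = −n_x/n_z = 0.42607 and ∂z/∂y = −n_y/n_z = −0.97342.
Gradient magnitude |∇z| = √(a² + b²) = √(0.18153 + 0.94755) = 1.06258.
True dip = arctan(1.06258) = 46.74°, dipping toward NNW (azimuth ≈ 336°).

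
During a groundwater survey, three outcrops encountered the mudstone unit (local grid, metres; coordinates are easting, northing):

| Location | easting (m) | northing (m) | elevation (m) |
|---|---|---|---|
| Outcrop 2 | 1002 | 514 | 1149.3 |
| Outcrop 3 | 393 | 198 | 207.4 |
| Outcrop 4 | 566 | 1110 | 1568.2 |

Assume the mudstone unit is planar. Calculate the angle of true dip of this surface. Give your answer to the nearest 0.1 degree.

Two edge vectors: Outcrop 2→Outcrop 3 = (-609, -316, -941.9), Outcrop 2→Outcrop 4 = (-436, 596, 418.9).
Normal n = (Outcrop 2→Outcrop 3) × (Outcrop 2→Outcrop 4) = (429000, 665778.5, -500740).
So ∂z/∂easting = −n_x/n_z = 0.85673 and ∂z/∂northing = −n_y/n_z = 1.32959.
Gradient magnitude |∇z| = √(a² + b²) = √(0.73399 + 1.76781) = 1.58171.
True dip = arctan(1.58171) = 57.7°, dipping toward SSW (azimuth ≈ 213°).

57.7°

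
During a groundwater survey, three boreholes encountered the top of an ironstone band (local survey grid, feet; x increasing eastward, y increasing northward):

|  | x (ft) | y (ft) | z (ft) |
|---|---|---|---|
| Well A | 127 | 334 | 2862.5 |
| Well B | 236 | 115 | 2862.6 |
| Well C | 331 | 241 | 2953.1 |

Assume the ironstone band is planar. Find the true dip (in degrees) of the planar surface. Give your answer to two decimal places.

32.67°

Let the plane be z = a·x + b·y + c.
Well B−Well A: 109a − 219b = 0.1;  Well C−Well A: 204a − 93b = 90.6.
Solving gives a = 0.57419, b = 0.28533.
Gradient magnitude |∇z| = √(a² + b²) = √(0.32970 + 0.08141) = 0.64118.
True dip = arctan(0.64118) = 32.67°, dipping toward WSW (azimuth ≈ 244°).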